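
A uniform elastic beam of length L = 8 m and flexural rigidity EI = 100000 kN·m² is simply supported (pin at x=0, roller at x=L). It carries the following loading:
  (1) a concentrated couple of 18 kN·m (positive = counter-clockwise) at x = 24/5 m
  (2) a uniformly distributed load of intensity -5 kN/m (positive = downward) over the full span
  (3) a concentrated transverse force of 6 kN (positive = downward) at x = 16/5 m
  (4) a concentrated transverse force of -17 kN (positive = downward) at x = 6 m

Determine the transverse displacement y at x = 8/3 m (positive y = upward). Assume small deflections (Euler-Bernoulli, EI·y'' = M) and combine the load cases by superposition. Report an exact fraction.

Load 1 — applied couple M₀=18 kN·m at a=24/5 m (b=L-a=16/5):
  y_1 = (M₀x³/(6L)+C₁x)/EI  [x≤a] with C₁=M₀(3b²-L²)/(6L)=-312/25 = (18·(8/3)³/(6·8)+(-312/25)·(8/3))/100000 = -184/703125 m
Load 2 — uniform load w=-5 kN/m over full span:
  y_2 = -wx(L³-2Lx²+x³)/(24EI) = -(-5)·(8/3)·(8³-2·8·(8/3)²+(8/3)³)/(24·100000) = 352/151875 m
Load 3 — point force P=6 kN at a=16/5 m (b=L-a=24/5):
  y_3 = -Pbx(L²-b²-x²)/(6LEI)  [x≤a] = -6·(24/5)·(8/3)·(8²-(24/5)²-(8/3)²)/(6·8·100000) = -1904/3515625 m
Load 4 — point force P=-17 kN at a=6 m (b=L-a=2):
  y_4 = -Pbx(L²-b²-x²)/(6LEI)  [x≤a] = -(-17)·2·(8/3)·(8²-2²-(8/3)²)/(6·8·100000) = 2023/2025000 m
Superposition: y = Σ y_i = 1908641/759375000 m ≈ 0.002513 m

y(8/3) = 1908641/759375000 m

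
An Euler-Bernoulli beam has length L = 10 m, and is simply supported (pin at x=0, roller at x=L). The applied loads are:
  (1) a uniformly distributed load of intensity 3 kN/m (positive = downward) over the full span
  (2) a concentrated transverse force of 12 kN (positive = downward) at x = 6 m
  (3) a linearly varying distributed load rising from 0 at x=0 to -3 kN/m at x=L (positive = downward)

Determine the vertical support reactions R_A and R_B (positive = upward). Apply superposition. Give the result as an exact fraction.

R_A = 74/5 kN, R_B = 61/5 kN

Load 1 — uniform load w=3 kN/m over full span:
  R_A = wL/2 = 3·10/2 = 15 kN
  R_B = wL/2 = 3·10/2 = 15 kN
Load 2 — point force P=12 kN at a=6 m (b=L-a=4):
  R_A = Pb/L = 12·4/10 = 24/5 kN
  R_B = Pa/L = 12·6/10 = 36/5 kN
Load 3 — triangular load w₀=-3 kN/m (0→w₀ over full span):
  R_A = w₀L/6 = (-3)·10/6 = -5 kN
  R_B = w₀L/3 = (-3)·10/3 = -10 kN
Superposition: R_A = 74/5 kN, R_B = 61/5 kN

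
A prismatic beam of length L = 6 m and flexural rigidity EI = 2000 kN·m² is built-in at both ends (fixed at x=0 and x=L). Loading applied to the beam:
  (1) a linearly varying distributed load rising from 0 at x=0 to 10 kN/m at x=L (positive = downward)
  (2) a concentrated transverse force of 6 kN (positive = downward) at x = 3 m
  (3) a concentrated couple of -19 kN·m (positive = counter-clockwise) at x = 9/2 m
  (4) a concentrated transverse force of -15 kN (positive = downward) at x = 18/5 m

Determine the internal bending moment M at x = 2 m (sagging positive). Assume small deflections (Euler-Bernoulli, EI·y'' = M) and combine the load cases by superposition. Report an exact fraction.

Load 1 — triangular load w₀=10 kN/m (0→w₀ over full span):
  M_1 = 3w₀Lx/20 - w₀L²/30 - w₀x³/(6L) = 3·10·6·2/20 - 10·6²/30 - 10·2³/(6·6) = 34/9 kN·m
Load 2 — point force P=6 kN at a=3 m (b=L-a=3):
  M_2 = Pb²(3a+b)x/L³ - Pab²/L²  [x≤a] = 6·3²·(3·3+3)·2/6³ - 6·3·3²/6² = 3/2 kN·m
Load 3 — applied couple M₀=-19 kN·m at a=9/2 m (b=L-a=3/2):
  M_3 = R_Ax - M_A  [x≤a] with R_A=-57/16, M_A=-95/16 = (-57/16)·2 - (-95/16) = -19/16 kN·m
Load 4 — point force P=-15 kN at a=18/5 m (b=L-a=12/5):
  M_4 = Pb²(3a+b)x/L³ - Pab²/L²  [x≤a] = (-15)·(12/5)²·(3·(18/5)+(12/5))·2/6³ - (-15)·(18/5)·(12/5)²/6² = -48/25 kN·m
Superposition: M = Σ M_i = 7813/3600 kN·m ≈ 2.170278 kN·m

M(2) = 7813/3600 kN·m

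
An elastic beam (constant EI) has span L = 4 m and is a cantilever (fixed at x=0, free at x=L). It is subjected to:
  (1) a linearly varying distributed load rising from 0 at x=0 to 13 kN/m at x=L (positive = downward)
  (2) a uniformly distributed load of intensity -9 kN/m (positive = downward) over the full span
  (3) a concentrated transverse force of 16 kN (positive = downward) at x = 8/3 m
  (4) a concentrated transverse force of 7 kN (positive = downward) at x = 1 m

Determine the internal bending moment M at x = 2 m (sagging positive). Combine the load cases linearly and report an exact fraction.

M(2) = -43/3 kN·m

Load 1 — triangular load w₀=13 kN/m (0→w₀ over full span):
  M_1 = w₀Lx/2 - w₀L²/3 - w₀x³/(6L) = 13·4·2/2 - 13·4²/3 - 13·2³/(6·4) = -65/3 kN·m
Load 2 — uniform load w=-9 kN/m over full span:
  M_2 = -w(L-x)²/2 = -(-9)·(4-2)²/2 = 18 kN·m
Load 3 — point force P=16 kN at a=8/3 m (b=L-a=4/3):
  M_3 = -P(a-x)  [x≤a] = -16·((8/3)-2) = -32/3 kN·m
Load 4 — point force P=7 kN at a=1 m (b=L-a=3):
  M_4 = 0  [x>a] = 0 kN·m
Superposition: M = Σ M_i = -43/3 kN·m ≈ -14.333333 kN·m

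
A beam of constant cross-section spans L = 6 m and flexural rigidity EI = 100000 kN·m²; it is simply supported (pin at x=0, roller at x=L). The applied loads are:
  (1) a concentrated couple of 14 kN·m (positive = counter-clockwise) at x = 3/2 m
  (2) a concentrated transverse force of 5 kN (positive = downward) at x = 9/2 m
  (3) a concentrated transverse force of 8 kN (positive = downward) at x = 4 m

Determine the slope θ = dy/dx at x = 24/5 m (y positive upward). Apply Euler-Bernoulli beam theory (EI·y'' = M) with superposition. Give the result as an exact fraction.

Load 1 — applied couple M₀=14 kN·m at a=3/2 m (b=L-a=9/2):
  θ_1 = (M₀x²/(2L)-M₀(x-a)+C₁)/EI  [x>a] with C₁=M₀(3b²-L²)/(6L)=77/8 = (14·(24/5)²/(2·6)-14·((24/5)-(3/2))+(77/8))/100000 = -1939/20000000 rad
Load 2 — point force P=5 kN at a=9/2 m (b=L-a=3/2):
  θ_2 = -Pa(2L²-6Lx+3x²+a²)/(6LEI)  [x>a] = -5·(9/2)·(2·6²-6·6·(24/5)+3·(24/5)²+(9/2)²)/(6·6·100000) = 1143/16000000 rad
Load 3 — point force P=8 kN at a=4 m (b=L-a=2):
  θ_3 = -Pa(2L²-6Lx+3x²+a²)/(6LEI)  [x>a] = -8·4·(2·6²-6·6·(24/5)+3·(24/5)²+4²)/(6·6·100000) = 98/703125 rad
Superposition: θ = Σ θ_i = 81983/720000000 rad ≈ 0.000114 rad

θ(24/5) = 81983/720000000 rad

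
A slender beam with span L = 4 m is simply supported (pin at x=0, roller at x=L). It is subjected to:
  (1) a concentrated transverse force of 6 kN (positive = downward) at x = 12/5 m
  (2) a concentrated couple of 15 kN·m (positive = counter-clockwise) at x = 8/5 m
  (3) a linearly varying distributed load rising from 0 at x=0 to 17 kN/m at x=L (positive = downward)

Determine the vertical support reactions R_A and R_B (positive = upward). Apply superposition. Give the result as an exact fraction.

Load 1 — point force P=6 kN at a=12/5 m (b=L-a=8/5):
  R_A = Pb/L = 6·(8/5)/4 = 12/5 kN
  R_B = Pa/L = 6·(12/5)/4 = 18/5 kN
Load 2 — applied couple M₀=15 kN·m at a=8/5 m (b=L-a=12/5):
  R_A = M₀/L = 15/4 kN
  R_B = -M₀/L = -15/4 kN
Load 3 — triangular load w₀=17 kN/m (0→w₀ over full span):
  R_A = w₀L/6 = 17·4/6 = 34/3 kN
  R_B = w₀L/3 = 17·4/3 = 68/3 kN
Superposition: R_A = 1049/60 kN, R_B = 1351/60 kN

R_A = 1049/60 kN, R_B = 1351/60 kN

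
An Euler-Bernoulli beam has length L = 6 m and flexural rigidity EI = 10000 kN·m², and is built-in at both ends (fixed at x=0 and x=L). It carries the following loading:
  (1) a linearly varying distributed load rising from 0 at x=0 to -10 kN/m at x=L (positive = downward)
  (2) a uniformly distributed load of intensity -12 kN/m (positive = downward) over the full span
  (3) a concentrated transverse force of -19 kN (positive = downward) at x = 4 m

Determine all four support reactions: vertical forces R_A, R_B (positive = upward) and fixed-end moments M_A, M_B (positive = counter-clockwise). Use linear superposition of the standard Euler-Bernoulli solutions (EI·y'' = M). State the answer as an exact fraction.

Load 1 — triangular load w₀=-10 kN/m (0→w₀ over full span):
  R_A = 3w₀L/20 = 3·(-10)·6/20 = -9 kN
  M_A = w₀L²/30 = (-10)·6²/30 = -12 kN·m
  R_B = 7w₀L/20 = 7·(-10)·6/20 = -21 kN
  M_B = -w₀L²/20 = -(-10)·6²/20 = 18 kN·m
Load 2 — uniform load w=-12 kN/m over full span:
  R_A = wL/2 = (-12)·6/2 = -36 kN
  M_A = wL²/12 = (-12)·6²/12 = -36 kN·m
  R_B = wL/2 = (-12)·6/2 = -36 kN
  M_B = -wL²/12 = -(-12)·6²/12 = 36 kN·m
Load 3 — point force P=-19 kN at a=4 m (b=L-a=2):
  R_A = Pb²(3a+b)/L³ = (-19)·2²·(3·4+2)/6³ = -133/27 kN
  M_A = Pab²/L² = (-19)·4·2²/6² = -76/9 kN·m
  R_B = Pa²(a+3b)/L³ = (-19)·4²·(4+3·2)/6³ = -380/27 kN
  M_B = -Pa²b/L² = -(-19)·4²·2/6² = 152/9 kN·m
Superposition: R_A = -1348/27 kN, M_A = -508/9 kN·m, R_B = -1919/27 kN, M_B = 638/9 kN·m

R_A = -1348/27 kN, M_A = -508/9 kN·m, R_B = -1919/27 kN, M_B = 638/9 kN·m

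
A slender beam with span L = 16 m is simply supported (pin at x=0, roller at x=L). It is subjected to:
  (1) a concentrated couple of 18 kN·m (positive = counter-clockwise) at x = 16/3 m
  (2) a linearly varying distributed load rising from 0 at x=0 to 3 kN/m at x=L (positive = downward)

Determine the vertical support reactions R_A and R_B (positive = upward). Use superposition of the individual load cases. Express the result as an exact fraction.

Load 1 — applied couple M₀=18 kN·m at a=16/3 m (b=L-a=32/3):
  R_A = M₀/L = 18/16 = 9/8 kN
  R_B = -M₀/L = -18/16 = -9/8 kN
Load 2 — triangular load w₀=3 kN/m (0→w₀ over full span):
  R_A = w₀L/6 = 3·16/6 = 8 kN
  R_B = w₀L/3 = 3·16/3 = 16 kN
Superposition: R_A = 73/8 kN, R_B = 119/8 kN

R_A = 73/8 kN, R_B = 119/8 kN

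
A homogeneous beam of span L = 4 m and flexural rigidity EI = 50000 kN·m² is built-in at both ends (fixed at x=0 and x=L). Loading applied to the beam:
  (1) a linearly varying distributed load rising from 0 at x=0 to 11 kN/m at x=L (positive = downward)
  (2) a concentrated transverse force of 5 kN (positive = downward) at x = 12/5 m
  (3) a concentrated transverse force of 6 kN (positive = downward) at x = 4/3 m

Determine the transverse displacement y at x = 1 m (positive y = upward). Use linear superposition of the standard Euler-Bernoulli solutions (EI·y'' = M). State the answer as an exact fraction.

y(1) = -15379/216000000 m

Load 1 — triangular load w₀=11 kN/m (0→w₀ over full span):
  y_1 = -w₀x²(L-x)²(x+2L)/(120LEI) = -11·1²·(4-1)²·(1+2·4)/(120·4·50000) = -297/8000000 m
Load 2 — point force P=5 kN at a=12/5 m (b=L-a=8/5):
  y_2 = -Pb²x²(3aL-(3a+b)x)/(6L³EI)  [x≤a] = -5·(8/5)²·1²·(3·(12/5)·4-(3·(12/5)+(8/5))·1)/(6·4³·50000) = -1/75000 m
Load 3 — point force P=6 kN at a=4/3 m (b=L-a=8/3):
  y_3 = -Pb²x²(3aL-(3a+b)x)/(6L³EI)  [x≤a] = -6·(8/3)²·1²·(3·(4/3)·4-(3·(4/3)+(8/3))·1)/(6·4³·50000) = -7/337500 m
Superposition: y = Σ y_i = -15379/216000000 m ≈ -0.000071 m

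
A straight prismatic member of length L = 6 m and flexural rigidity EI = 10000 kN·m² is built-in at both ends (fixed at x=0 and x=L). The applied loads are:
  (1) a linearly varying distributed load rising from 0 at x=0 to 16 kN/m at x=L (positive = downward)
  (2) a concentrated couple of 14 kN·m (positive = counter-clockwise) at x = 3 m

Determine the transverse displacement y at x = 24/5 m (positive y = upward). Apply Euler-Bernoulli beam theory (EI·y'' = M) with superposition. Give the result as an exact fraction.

Load 1 — triangular load w₀=16 kN/m (0→w₀ over full span):
  y_1 = -w₀x²(L-x)²(x+2L)/(120LEI) = -16·(24/5)²·(6-(24/5))²·((24/5)+2·6)/(120·6·10000) = -12096/9765625 m
Load 2 — applied couple M₀=14 kN·m at a=3 m (b=L-a=3):
  y_2 = (R_Ax³/6 - M_Ax²/2 - M₀(x-a)²/2)/EI  [x>a] with R_A=7/2, M_A=7/2 = ((7/2)·(24/5)³/6 - (7/2)·(24/5)²/2 - 14·((24/5)-3)²/2)/10000 = 189/1250000 m
Superposition: y = Σ y_i = -169911/156250000 m ≈ -0.001087 m

y(24/5) = -169911/156250000 m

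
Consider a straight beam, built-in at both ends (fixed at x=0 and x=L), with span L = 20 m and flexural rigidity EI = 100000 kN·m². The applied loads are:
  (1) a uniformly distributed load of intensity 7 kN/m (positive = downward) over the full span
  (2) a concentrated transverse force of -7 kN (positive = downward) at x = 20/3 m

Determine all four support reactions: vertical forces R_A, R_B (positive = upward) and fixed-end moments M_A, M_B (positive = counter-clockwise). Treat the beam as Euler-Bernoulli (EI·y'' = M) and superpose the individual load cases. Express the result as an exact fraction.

R_A = 1750/27 kN, M_A = 5740/27 kN·m, R_B = 1841/27 kN, M_B = -6020/27 kN·m

Load 1 — uniform load w=7 kN/m over full span:
  R_A = wL/2 = 7·20/2 = 70 kN
  M_A = wL²/12 = 7·20²/12 = 700/3 kN·m
  R_B = wL/2 = 7·20/2 = 70 kN
  M_B = -wL²/12 = -7·20²/12 = -700/3 kN·m
Load 2 — point force P=-7 kN at a=20/3 m (b=L-a=40/3):
  R_A = Pb²(3a+b)/L³ = (-7)·(40/3)²·(3·(20/3)+(40/3))/20³ = -140/27 kN
  M_A = Pab²/L² = (-7)·(20/3)·(40/3)²/20² = -560/27 kN·m
  R_B = Pa²(a+3b)/L³ = (-7)·(20/3)²·((20/3)+3·(40/3))/20³ = -49/27 kN
  M_B = -Pa²b/L² = -(-7)·(20/3)²·(40/3)/20² = 280/27 kN·m
Superposition: R_A = 1750/27 kN, M_A = 5740/27 kN·m, R_B = 1841/27 kN, M_B = -6020/27 kN·m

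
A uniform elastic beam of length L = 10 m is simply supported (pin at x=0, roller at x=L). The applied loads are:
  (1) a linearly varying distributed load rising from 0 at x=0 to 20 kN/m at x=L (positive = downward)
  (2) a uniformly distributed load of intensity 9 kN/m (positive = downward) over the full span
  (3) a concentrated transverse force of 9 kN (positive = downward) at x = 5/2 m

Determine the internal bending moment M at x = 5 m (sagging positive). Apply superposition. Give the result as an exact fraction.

M(5) = 995/4 kN·m

Load 1 — triangular load w₀=20 kN/m (0→w₀ over full span):
  M_1 = w₀Lx/6 - w₀x³/(6L) = 20·10·5/6 - 20·5³/(6·10) = 125 kN·m
Load 2 — uniform load w=9 kN/m over full span:
  M_2 = wx(L-x)/2 = 9·5·(10-5)/2 = 225/2 kN·m
Load 3 — point force P=9 kN at a=5/2 m (b=L-a=15/2):
  M_3 = Pa(L-x)/L  [x>a] = 9·(5/2)·(10-5)/10 = 45/4 kN·m
Superposition: M = Σ M_i = 995/4 kN·m ≈ 248.750000 kN·m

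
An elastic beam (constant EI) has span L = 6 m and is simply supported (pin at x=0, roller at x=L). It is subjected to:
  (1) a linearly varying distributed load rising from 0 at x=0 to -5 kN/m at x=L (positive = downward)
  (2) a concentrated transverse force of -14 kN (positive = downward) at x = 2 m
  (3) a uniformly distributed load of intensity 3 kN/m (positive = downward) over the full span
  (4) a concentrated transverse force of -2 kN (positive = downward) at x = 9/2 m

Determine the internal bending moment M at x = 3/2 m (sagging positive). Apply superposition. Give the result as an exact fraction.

Load 1 — triangular load w₀=-5 kN/m (0→w₀ over full span):
  M_1 = w₀Lx/6 - w₀x³/(6L) = (-5)·6·(3/2)/6 - (-5)·(3/2)³/(6·6) = -225/32 kN·m
Load 2 — point force P=-14 kN at a=2 m (b=L-a=4):
  M_2 = Pbx/L  [x≤a] = (-14)·4·(3/2)/6 = -14 kN·m
Load 3 — uniform load w=3 kN/m over full span:
  M_3 = wx(L-x)/2 = 3·(3/2)·(6-(3/2))/2 = 81/8 kN·m
Load 4 — point force P=-2 kN at a=9/2 m (b=L-a=3/2):
  M_4 = Pbx/L  [x≤a] = (-2)·(3/2)·(3/2)/6 = -3/4 kN·m
Superposition: M = Σ M_i = -373/32 kN·m ≈ -11.656250 kN·m

M(3/2) = -373/32 kN·m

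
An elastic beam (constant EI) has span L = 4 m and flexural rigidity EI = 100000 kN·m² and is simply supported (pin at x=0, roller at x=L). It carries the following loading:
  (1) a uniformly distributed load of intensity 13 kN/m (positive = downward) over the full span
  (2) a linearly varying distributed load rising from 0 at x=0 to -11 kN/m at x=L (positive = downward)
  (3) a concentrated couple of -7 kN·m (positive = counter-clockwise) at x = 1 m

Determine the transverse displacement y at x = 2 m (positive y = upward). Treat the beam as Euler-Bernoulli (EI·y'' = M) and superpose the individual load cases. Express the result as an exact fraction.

Load 1 — uniform load w=13 kN/m over full span:
  y_1 = -wx(L³-2Lx²+x³)/(24EI) = -13·2·(4³-2·4·2²+2³)/(24·100000) = -13/30000 m
Load 2 — triangular load w₀=-11 kN/m (0→w₀ over full span):
  y_2 = -w₀x(7L⁴-10L²x²+3x⁴)/(360LEI) = -(-11)·2·(7·4⁴-10·4²·2²+3·2⁴)/(360·4·100000) = 11/60000 m
Load 3 — applied couple M₀=-7 kN·m at a=1 m (b=L-a=3):
  y_3 = (M₀x³/(6L)-M₀(x-a)²/2+C₁x)/EI  [x>a] with C₁=M₀(3b²-L²)/(6L)=-77/24 = ((-7)·2³/(6·4)-(-7)·(2-1)²/2+(-77/24)·2)/100000 = -21/400000 m
Superposition: y = Σ y_i = -121/400000 m ≈ -0.000302 m

y(2) = -121/400000 m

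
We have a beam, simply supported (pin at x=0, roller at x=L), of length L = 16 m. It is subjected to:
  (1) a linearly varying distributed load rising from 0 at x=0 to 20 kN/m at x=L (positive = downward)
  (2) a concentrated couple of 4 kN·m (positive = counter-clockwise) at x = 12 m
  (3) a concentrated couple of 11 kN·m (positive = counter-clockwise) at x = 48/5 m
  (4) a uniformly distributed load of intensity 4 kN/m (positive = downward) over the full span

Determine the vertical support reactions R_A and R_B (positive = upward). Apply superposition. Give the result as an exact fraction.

R_A = 4141/48 kN, R_B = 6611/48 kN

Load 1 — triangular load w₀=20 kN/m (0→w₀ over full span):
  R_A = w₀L/6 = 20·16/6 = 160/3 kN
  R_B = w₀L/3 = 20·16/3 = 320/3 kN
Load 2 — applied couple M₀=4 kN·m at a=12 m (b=L-a=4):
  R_A = M₀/L = 4/16 = 1/4 kN
  R_B = -M₀/L = -4/16 = -1/4 kN
Load 3 — applied couple M₀=11 kN·m at a=48/5 m (b=L-a=32/5):
  R_A = M₀/L = 11/16 kN
  R_B = -M₀/L = -11/16 kN
Load 4 — uniform load w=4 kN/m over full span:
  R_A = wL/2 = 4·16/2 = 32 kN
  R_B = wL/2 = 4·16/2 = 32 kN
Superposition: R_A = 4141/48 kN, R_B = 6611/48 kN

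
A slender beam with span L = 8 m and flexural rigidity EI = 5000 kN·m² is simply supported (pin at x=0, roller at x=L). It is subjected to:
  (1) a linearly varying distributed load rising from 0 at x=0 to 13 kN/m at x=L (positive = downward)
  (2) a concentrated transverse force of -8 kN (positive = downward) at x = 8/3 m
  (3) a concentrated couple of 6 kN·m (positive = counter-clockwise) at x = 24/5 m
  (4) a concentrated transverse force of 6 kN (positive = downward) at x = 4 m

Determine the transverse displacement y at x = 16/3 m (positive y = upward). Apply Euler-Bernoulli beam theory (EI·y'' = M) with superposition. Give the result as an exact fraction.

y(16/3) = -706288/11390625 m

Load 1 — triangular load w₀=13 kN/m (0→w₀ over full span):
  y_1 = -w₀x(7L⁴-10L²x²+3x⁴)/(360LEI) = -13·(16/3)·(7·8⁴-10·8²·(16/3)²+3·(16/3)⁴)/(360·8·5000) = -28288/455625 m
Load 2 — point force P=-8 kN at a=8/3 m (b=L-a=16/3):
  y_2 = -Pa(L-x)(2Lx-a²-x²)/(6LEI)  [x>a] = -(-8)·(8/3)·(8-(16/3))·(2·8·(16/3)-(8/3)²-(16/3)²)/(6·8·5000) = 1792/151875 m
Load 3 — applied couple M₀=6 kN·m at a=24/5 m (b=L-a=16/5):
  y_3 = (M₀x³/(6L)-M₀(x-a)²/2+C₁x)/EI  [x>a] with C₁=M₀(3b²-L²)/(6L)=-104/25 = (6·(16/3)³/(6·8)-6·((16/3)-(24/5))²/2+(-104/25)·(16/3))/5000 = -344/421875 m
Load 4 — point force P=6 kN at a=4 m (b=L-a=4):
  y_4 = -Pa(L-x)(2Lx-a²-x²)/(6LEI)  [x>a] = -6·4·(8-(16/3))·(2·8·(16/3)-4²-(16/3)²)/(6·8·5000) = -184/16875 m
Superposition: y = Σ y_i = -706288/11390625 m ≈ -0.062006 m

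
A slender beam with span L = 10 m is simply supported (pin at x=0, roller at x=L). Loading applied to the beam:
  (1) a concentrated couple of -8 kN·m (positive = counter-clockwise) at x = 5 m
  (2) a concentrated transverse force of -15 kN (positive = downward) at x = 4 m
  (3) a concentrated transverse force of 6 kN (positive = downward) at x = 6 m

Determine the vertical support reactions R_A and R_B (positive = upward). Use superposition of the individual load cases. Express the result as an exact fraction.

Load 1 — applied couple M₀=-8 kN·m at a=5 m (b=L-a=5):
  R_A = M₀/L = (-8)/10 = -4/5 kN
  R_B = -M₀/L = -(-8)/10 = 4/5 kN
Load 2 — point force P=-15 kN at a=4 m (b=L-a=6):
  R_A = Pb/L = (-15)·6/10 = -9 kN
  R_B = Pa/L = (-15)·4/10 = -6 kN
Load 3 — point force P=6 kN at a=6 m (b=L-a=4):
  R_A = Pb/L = 6·4/10 = 12/5 kN
  R_B = Pa/L = 6·6/10 = 18/5 kN
Superposition: R_A = -37/5 kN, R_B = -8/5 kN

R_A = -37/5 kN, R_B = -8/5 kN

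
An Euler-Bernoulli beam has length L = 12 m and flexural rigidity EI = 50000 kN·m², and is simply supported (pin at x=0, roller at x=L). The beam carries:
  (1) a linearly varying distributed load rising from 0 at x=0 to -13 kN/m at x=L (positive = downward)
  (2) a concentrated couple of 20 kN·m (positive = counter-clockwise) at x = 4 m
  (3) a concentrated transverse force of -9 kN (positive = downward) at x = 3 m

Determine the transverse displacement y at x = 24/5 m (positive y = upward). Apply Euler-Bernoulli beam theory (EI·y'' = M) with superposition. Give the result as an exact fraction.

y(24/5) = 61039473/1562500000 m

Load 1 — triangular load w₀=-13 kN/m (0→w₀ over full span):
  y_1 = -w₀x(7L⁴-10L²x²+3x⁴)/(360LEI) = -(-13)·(24/5)·(7·12⁴-10·12²·(24/5)²+3·(24/5)⁴)/(360·12·50000) = 1601964/48828125 m
Load 2 — applied couple M₀=20 kN·m at a=4 m (b=L-a=8):
  y_2 = (M₀x³/(6L)-M₀(x-a)²/2+C₁x)/EI  [x>a] with C₁=M₀(3b²-L²)/(6L)=40/3 = (20·(24/5)³/(6·12)-20·((24/5)-4)²/2+(40/3)·(24/5))/50000 = 138/78125 m
Load 3 — point force P=-9 kN at a=3 m (b=L-a=9):
  y_3 = -Pa(L-x)(2Lx-a²-x²)/(6LEI)  [x>a] = -(-9)·3·(12-(24/5))·(2·12·(24/5)-3²-(24/5)²)/(6·12·50000) = 56133/12500000 m
Superposition: y = Σ y_i = 61039473/1562500000 m ≈ 0.039065 m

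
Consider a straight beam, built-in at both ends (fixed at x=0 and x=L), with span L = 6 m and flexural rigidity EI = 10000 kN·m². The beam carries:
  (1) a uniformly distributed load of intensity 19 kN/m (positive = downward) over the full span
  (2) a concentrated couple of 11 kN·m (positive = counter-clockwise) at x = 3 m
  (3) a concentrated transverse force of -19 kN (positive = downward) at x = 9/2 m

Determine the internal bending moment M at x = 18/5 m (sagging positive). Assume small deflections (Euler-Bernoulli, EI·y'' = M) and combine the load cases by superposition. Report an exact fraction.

M(18/5) = 12709/800 kN·m

Load 1 — uniform load w=19 kN/m over full span:
  M_1 = wLx/2 - wL²/12 - wx²/2 = 19·6·(18/5)/2 - 19·6²/12 - 19·(18/5)²/2 = 627/25 kN·m
Load 2 — applied couple M₀=11 kN·m at a=3 m (b=L-a=3):
  M_2 = R_Ax - M_A - M₀  [x>a] with R_A=11/4, M_A=11/4 = (11/4)·(18/5) - (11/4) - 11 = -77/20 kN·m
Load 3 — point force P=-19 kN at a=9/2 m (b=L-a=3/2):
  M_3 = Pb²(3a+b)x/L³ - Pab²/L²  [x≤a] = (-19)·(3/2)²·(3·(9/2)+(3/2))·(18/5)/6³ - (-19)·(9/2)·(3/2)²/6² = -171/32 kN·m
Superposition: M = Σ M_i = 12709/800 kN·m ≈ 15.886250 kN·m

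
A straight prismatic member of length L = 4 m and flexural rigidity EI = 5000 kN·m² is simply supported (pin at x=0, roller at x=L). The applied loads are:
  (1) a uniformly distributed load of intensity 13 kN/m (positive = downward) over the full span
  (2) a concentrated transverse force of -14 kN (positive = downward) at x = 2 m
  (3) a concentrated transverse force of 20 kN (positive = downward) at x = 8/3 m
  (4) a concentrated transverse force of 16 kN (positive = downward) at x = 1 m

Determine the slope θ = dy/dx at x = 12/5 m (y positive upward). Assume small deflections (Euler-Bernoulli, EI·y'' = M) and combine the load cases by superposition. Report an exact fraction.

θ(12/5) = 34169/12656250 rad

Load 1 — uniform load w=13 kN/m over full span:
  θ_1 = -w(L³-6Lx²+4x³)/(24EI) = -13·(4³-6·4·(12/5)²+4·(12/5)³)/(24·5000) = 481/234375 rad
Load 2 — point force P=-14 kN at a=2 m (b=L-a=2):
  θ_2 = -Pa(2L²-6Lx+3x²+a²)/(6LEI)  [x>a] = -(-14)·2·(2·4²-6·4·(12/5)+3·(12/5)²+2²)/(6·4·5000) = -63/62500 rad
Load 3 — point force P=20 kN at a=8/3 m (b=L-a=4/3):
  θ_3 = -Pb(L²-b²-3x²)/(6LEI)  [x≤a] = -20·(4/3)·(4²-(4/3)²-3·(12/5)²)/(6·4·5000) = 172/253125 rad
Load 4 — point force P=16 kN at a=1 m (b=L-a=3):
  θ_4 = -Pa(2L²-6Lx+3x²+a²)/(6LEI)  [x>a] = -16·1·(2·4²-6·4·(12/5)+3·(12/5)²+1²)/(6·4·5000) = 61/62500 rad
Superposition: θ = Σ θ_i = 34169/12656250 rad ≈ 0.002700 rad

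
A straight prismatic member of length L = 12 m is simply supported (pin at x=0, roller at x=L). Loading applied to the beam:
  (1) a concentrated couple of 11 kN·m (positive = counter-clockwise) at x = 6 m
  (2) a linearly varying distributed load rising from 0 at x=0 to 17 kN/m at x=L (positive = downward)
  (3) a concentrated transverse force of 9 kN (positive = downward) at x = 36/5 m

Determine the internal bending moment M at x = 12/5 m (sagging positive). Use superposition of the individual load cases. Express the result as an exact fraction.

M(12/5) = 11147/125 kN·m

Load 1 — applied couple M₀=11 kN·m at a=6 m (b=L-a=6):
  M_1 = M₀x/L  [x≤a] = 11·(12/5)/12 = 11/5 kN·m
Load 2 — triangular load w₀=17 kN/m (0→w₀ over full span):
  M_2 = w₀Lx/6 - w₀x³/(6L) = 17·12·(12/5)/6 - 17·(12/5)³/(6·12) = 9792/125 kN·m
Load 3 — point force P=9 kN at a=36/5 m (b=L-a=24/5):
  M_3 = Pbx/L  [x≤a] = 9·(24/5)·(12/5)/12 = 216/25 kN·m
Superposition: M = Σ M_i = 11147/125 kN·m ≈ 89.176000 kN·m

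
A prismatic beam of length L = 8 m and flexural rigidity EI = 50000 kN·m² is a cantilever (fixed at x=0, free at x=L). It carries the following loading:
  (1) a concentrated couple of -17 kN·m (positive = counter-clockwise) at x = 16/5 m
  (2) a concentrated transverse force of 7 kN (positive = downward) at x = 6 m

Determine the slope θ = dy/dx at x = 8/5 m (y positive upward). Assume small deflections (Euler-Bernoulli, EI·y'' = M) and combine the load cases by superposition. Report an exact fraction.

Load 1 — applied couple M₀=-17 kN·m at a=16/5 m (b=L-a=24/5):
  θ_1 = M₀x/EI  [x≤a] = (-17)·(8/5)/50000 = -17/31250 rad
Load 2 — point force P=7 kN at a=6 m (b=L-a=2):
  θ_2 = -Px(2a-x)/(2EI)  [x≤a] = -7·(8/5)·(2·6-(8/5))/(2·50000) = -91/78125 rad
Superposition: θ = Σ θ_i = -267/156250 rad ≈ -0.001709 rad

θ(8/5) = -267/156250 rad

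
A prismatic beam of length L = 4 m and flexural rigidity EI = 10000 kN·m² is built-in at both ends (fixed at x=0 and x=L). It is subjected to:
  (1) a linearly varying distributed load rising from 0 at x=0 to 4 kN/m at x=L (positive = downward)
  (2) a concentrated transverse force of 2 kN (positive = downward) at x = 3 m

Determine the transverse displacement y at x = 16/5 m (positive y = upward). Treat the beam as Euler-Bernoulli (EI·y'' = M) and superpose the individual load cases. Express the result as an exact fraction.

y(16/5) = -38797/468750000 m

Load 1 — triangular load w₀=4 kN/m (0→w₀ over full span):
  y_1 = -w₀x²(L-x)²(x+2L)/(120LEI) = -4·(16/5)²·(4-(16/5))²·((16/5)+2·4)/(120·4·10000) = -1792/29296875 m
Load 2 — point force P=2 kN at a=3 m (b=L-a=1):
  y_2 = -Pa²(L-x)²(3bL-(3b+a)(L-x))/(6L³EI)  [x>a] = -2·3²·(4-(16/5))²·(3·1·4-(3·1+3)·(4-(16/5)))/(6·4³·10000) = -27/1250000 m
Superposition: y = Σ y_i = -38797/468750000 m ≈ -0.000083 m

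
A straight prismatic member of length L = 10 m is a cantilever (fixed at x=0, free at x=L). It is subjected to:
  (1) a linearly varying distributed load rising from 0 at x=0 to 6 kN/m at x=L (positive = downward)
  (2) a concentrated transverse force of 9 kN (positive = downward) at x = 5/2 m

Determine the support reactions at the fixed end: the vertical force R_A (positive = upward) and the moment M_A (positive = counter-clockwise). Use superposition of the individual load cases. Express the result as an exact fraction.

R_A = 39 kN, M_A = 445/2 kN·m

Load 1 — triangular load w₀=6 kN/m (0→w₀ over full span):
  R_A = w₀L/2 = 6·10/2 = 30 kN
  M_A = w₀L²/3 = 6·10²/3 = 200 kN·m
Load 2 — point force P=9 kN at a=5/2 m (b=L-a=15/2):
  R_A = P = 9 kN
  M_A = Pa = 9·(5/2) = 45/2 kN·m
Superposition: R_A = 39 kN, M_A = 445/2 kN·m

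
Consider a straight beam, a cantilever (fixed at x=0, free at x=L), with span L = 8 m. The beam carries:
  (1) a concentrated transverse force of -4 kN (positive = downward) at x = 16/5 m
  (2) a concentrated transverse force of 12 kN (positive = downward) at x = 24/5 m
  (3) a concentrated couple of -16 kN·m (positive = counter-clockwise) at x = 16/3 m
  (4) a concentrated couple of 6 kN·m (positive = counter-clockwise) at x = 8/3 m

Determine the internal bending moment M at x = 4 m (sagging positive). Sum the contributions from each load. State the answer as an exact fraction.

M(4) = -128/5 kN·m

Load 1 — point force P=-4 kN at a=16/5 m (b=L-a=24/5):
  M_1 = 0  [x>a] = 0 kN·m
Load 2 — point force P=12 kN at a=24/5 m (b=L-a=16/5):
  M_2 = -P(a-x)  [x≤a] = -12·((24/5)-4) = -48/5 kN·m
Load 3 — applied couple M₀=-16 kN·m at a=16/3 m (b=L-a=8/3):
  M_3 = M₀  [x≤a] = (-16) = -16 kN·m
Load 4 — applied couple M₀=6 kN·m at a=8/3 m (b=L-a=16/3):
  M_4 = 0  [x>a] = 0 kN·m
Superposition: M = Σ M_i = -128/5 kN·m ≈ -25.600000 kN·m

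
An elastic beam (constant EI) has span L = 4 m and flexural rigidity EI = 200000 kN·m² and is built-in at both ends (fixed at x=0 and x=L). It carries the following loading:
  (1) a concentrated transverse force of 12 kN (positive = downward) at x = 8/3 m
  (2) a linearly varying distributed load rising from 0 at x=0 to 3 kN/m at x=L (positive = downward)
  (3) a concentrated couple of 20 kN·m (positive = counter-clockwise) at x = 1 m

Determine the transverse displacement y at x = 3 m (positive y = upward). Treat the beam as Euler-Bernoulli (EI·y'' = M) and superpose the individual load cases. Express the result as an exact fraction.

Load 1 — point force P=12 kN at a=8/3 m (b=L-a=4/3):
  y_1 = -Pa²(L-x)²(3bL-(3b+a)(L-x))/(6L³EI)  [x>a] = -12·(8/3)²·(4-3)²·(3·(4/3)·4-(3·(4/3)+(8/3))·(4-3))/(6·4³·200000) = -7/675000 m
Load 2 — triangular load w₀=3 kN/m (0→w₀ over full span):
  y_2 = -w₀x²(L-x)²(x+2L)/(120LEI) = -3·3²·(4-3)²·(3+2·4)/(120·4·200000) = -99/32000000 m
Load 3 — applied couple M₀=20 kN·m at a=1 m (b=L-a=3):
  y_3 = (R_Ax³/6 - M_Ax²/2 - M₀(x-a)²/2)/EI  [x>a] with R_A=45/8, M_A=-15/4 = ((45/8)·3³/6 - (-15/4)·3²/2 - 20·(3-1)²/2)/200000 = 7/640000 m
Superposition: y = Σ y_i = -2183/864000000 m ≈ -0.000003 m

y(3) = -2183/864000000 m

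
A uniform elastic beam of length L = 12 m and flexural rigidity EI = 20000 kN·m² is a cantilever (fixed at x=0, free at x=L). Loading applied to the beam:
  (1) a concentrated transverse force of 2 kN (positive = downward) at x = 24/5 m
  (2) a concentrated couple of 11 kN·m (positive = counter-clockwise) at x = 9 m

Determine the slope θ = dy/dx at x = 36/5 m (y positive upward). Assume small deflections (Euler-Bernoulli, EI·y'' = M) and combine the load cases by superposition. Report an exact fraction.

Load 1 — point force P=2 kN at a=24/5 m (b=L-a=36/5):
  θ_1 = -Pa²/(2EI)  [x>a] = -2·(24/5)²/(2·20000) = -18/15625 rad
Load 2 — applied couple M₀=11 kN·m at a=9 m (b=L-a=3):
  θ_2 = M₀x/EI  [x≤a] = 11·(36/5)/20000 = 99/25000 rad
Superposition: θ = Σ θ_i = 351/125000 rad ≈ 0.002808 rad

θ(36/5) = 351/125000 rad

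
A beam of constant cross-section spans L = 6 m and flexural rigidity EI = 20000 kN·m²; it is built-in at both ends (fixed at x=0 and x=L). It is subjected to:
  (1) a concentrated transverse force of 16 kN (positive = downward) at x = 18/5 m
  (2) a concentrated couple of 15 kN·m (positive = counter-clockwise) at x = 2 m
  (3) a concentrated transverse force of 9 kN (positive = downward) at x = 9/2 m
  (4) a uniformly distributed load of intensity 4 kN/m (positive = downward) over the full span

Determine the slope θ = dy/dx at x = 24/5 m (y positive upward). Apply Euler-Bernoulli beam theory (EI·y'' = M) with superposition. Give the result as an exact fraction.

θ(24/5) = 402021/500000000 rad

Load 1 — point force P=16 kN at a=18/5 m (b=L-a=12/5):
  θ_1 = Pa²(L-x)(2bL-(3b+a)(L-x))/(2L³EI)  [x>a] = 16·(18/5)²·(6-(24/5))·(2·(12/5)·6-(3·(12/5)+(18/5))·(6-(24/5)))/(2·6³·20000) = 891/1953125 rad
Load 2 — applied couple M₀=15 kN·m at a=2 m (b=L-a=4):
  θ_2 = (R_Ax²/2 - M_Ax - M₀(x-a))/EI  [x>a] with R_A=10/3, M_A=0 = ((10/3)·(24/5)²/2 - 0·(24/5) - 15·((24/5)-2))/20000 = -9/50000 rad
Load 3 — point force P=9 kN at a=9/2 m (b=L-a=3/2):
  θ_3 = Pa²(L-x)(2bL-(3b+a)(L-x))/(2L³EI)  [x>a] = 9·(9/2)²·(6-(24/5))·(2·(3/2)·6-(3·(3/2)+(9/2))·(6-(24/5)))/(2·6³·20000) = 729/4000000 rad
Load 4 — uniform load w=4 kN/m over full span:
  θ_4 = -wx(L-x)(L-2x)/(12EI) = -4·(24/5)·(6-(24/5))·(6-2·(24/5))/(12·20000) = 27/78125 rad
Superposition: θ = Σ θ_i = 402021/500000000 rad ≈ 0.000804 rad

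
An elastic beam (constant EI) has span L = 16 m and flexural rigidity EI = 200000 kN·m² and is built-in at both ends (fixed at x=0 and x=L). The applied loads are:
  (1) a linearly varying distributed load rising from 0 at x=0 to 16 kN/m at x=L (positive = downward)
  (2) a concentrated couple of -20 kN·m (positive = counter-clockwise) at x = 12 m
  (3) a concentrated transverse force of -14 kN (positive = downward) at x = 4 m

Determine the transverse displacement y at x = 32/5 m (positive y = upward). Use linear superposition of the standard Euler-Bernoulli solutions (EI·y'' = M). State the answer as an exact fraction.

y(32/5) = -239287/48828125 m

Load 1 — triangular load w₀=16 kN/m (0→w₀ over full span):
  y_1 = -w₀x²(L-x)²(x+2L)/(120LEI) = -16·(32/5)²·(16-(32/5))²·((32/5)+2·16)/(120·16·200000) = -294912/48828125 m
Load 2 — applied couple M₀=-20 kN·m at a=12 m (b=L-a=4):
  y_2 = (R_Ax³/6 - M_Ax²/2)/EI  [x≤a] with R_A=-45/32, M_A=-25/4 = ((-45/32)·(32/5)³/6 - (-25/4)·(32/5)²/2)/200000 = 26/78125 m
Load 3 — point force P=-14 kN at a=4 m (b=L-a=12):
  y_3 = -Pa²(L-x)²(3bL-(3b+a)(L-x))/(6L³EI)  [x>a] = -(-14)·4²·(16-(32/5))²·(3·12·16-(3·12+4)·(16-(32/5)))/(6·16³·200000) = 63/78125 m
Superposition: y = Σ y_i = -239287/48828125 m ≈ -0.004901 m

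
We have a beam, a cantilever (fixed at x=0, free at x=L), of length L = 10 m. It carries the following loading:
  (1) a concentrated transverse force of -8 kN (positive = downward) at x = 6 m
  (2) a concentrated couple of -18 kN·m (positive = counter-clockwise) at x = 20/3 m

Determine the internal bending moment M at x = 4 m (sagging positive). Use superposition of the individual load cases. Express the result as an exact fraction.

Load 1 — point force P=-8 kN at a=6 m (b=L-a=4):
  M_1 = -P(a-x)  [x≤a] = -(-8)·(6-4) = 16 kN·m
Load 2 — applied couple M₀=-18 kN·m at a=20/3 m (b=L-a=10/3):
  M_2 = M₀  [x≤a] = (-18) = -18 kN·m
Superposition: M = Σ M_i = -2 kN·m ≈ -2.000000 kN·m

M(4) = -2 kN·m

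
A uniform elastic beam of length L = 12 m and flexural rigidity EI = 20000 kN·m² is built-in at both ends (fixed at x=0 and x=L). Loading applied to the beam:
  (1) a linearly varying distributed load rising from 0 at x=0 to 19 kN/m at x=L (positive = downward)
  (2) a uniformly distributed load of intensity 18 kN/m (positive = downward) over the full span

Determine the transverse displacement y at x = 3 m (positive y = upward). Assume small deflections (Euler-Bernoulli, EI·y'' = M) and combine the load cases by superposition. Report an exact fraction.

Load 1 — triangular load w₀=19 kN/m (0→w₀ over full span):
  y_1 = -w₀x²(L-x)²(x+2L)/(120LEI) = -19·3²·(12-3)²·(3+2·12)/(120·12·20000) = -41553/3200000 m
Load 2 — uniform load w=18 kN/m over full span:
  y_2 = -wx²(L-x)²/(24EI) = -18·3²·(12-3)²/(24·20000) = -2187/80000 m
Superposition: y = Σ y_i = -129033/3200000 m ≈ -0.040323 m

y(3) = -129033/3200000 m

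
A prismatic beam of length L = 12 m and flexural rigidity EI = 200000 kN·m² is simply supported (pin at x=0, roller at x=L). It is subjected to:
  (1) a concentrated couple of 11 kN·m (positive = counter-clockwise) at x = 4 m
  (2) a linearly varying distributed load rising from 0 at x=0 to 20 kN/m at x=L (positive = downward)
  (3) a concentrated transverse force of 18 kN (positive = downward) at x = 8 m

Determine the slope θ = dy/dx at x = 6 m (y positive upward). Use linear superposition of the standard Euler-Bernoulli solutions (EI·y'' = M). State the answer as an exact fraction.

Load 1 — applied couple M₀=11 kN·m at a=4 m (b=L-a=8):
  θ_1 = (M₀x²/(2L)-M₀(x-a)+C₁)/EI  [x>a] with C₁=M₀(3b²-L²)/(6L)=22/3 = (11·6²/(2·12)-11·(6-4)+(22/3))/200000 = 11/1200000 rad
Load 2 — triangular load w₀=20 kN/m (0→w₀ over full span):
  θ_2 = -w₀(7L⁴-30L²x²+15x⁴)/(360LEI) = -20·(7·12⁴-30·12²·6²+15·6⁴)/(360·12·200000) = -21/100000 rad
Load 3 — point force P=18 kN at a=8 m (b=L-a=4):
  θ_3 = -Pb(L²-b²-3x²)/(6LEI)  [x≤a] = -18·4·(12²-4²-3·6²)/(6·12·200000) = -1/10000 rad
Superposition: θ = Σ θ_i = -361/1200000 rad ≈ -0.000301 rad

θ(6) = -361/1200000 rad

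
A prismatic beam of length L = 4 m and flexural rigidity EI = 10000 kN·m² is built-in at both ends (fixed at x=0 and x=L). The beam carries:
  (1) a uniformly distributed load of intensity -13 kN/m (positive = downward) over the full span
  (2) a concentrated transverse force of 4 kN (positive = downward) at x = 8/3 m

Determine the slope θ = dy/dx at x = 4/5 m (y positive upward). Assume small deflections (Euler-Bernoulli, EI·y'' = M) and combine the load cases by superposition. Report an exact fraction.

Load 1 — uniform load w=-13 kN/m over full span:
  θ_1 = -wx(L-x)(L-2x)/(12EI) = -(-13)·(4/5)·(4-(4/5))·(4-2·(4/5))/(12·10000) = 52/78125 rad
Load 2 — point force P=4 kN at a=8/3 m (b=L-a=4/3):
  θ_2 = -Pb²x(2aL-(3a+b)x)/(2L³EI)  [x≤a] = -4·(4/3)²·(4/5)·(2·(8/3)·4-(3·(8/3)+(4/3))·(4/5))/(2·4³·10000) = -26/421875 rad
Superposition: θ = Σ θ_i = 1274/2109375 rad ≈ 0.000604 rad

θ(4/5) = 1274/2109375 rad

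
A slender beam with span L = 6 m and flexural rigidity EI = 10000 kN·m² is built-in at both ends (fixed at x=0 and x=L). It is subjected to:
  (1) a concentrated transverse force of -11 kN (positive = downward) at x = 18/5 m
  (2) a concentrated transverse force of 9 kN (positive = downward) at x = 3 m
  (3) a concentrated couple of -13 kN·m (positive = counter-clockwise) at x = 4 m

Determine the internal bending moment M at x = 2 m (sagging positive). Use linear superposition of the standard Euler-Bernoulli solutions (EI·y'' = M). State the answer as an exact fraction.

M(2) = -2711/4500 kN·m

Load 1 — point force P=-11 kN at a=18/5 m (b=L-a=12/5):
  M_1 = Pb²(3a+b)x/L³ - Pab²/L²  [x≤a] = (-11)·(12/5)²·(3·(18/5)+(12/5))·2/6³ - (-11)·(18/5)·(12/5)²/6² = -176/125 kN·m
Load 2 — point force P=9 kN at a=3 m (b=L-a=3):
  M_2 = Pb²(3a+b)x/L³ - Pab²/L²  [x≤a] = 9·3²·(3·3+3)·2/6³ - 9·3·3²/6² = 9/4 kN·m
Load 3 — applied couple M₀=-13 kN·m at a=4 m (b=L-a=2):
  M_3 = R_Ax - M_A  [x≤a] with R_A=-26/9, M_A=-13/3 = (-26/9)·2 - (-13/3) = -13/9 kN·m
Superposition: M = Σ M_i = -2711/4500 kN·m ≈ -0.602444 kN·m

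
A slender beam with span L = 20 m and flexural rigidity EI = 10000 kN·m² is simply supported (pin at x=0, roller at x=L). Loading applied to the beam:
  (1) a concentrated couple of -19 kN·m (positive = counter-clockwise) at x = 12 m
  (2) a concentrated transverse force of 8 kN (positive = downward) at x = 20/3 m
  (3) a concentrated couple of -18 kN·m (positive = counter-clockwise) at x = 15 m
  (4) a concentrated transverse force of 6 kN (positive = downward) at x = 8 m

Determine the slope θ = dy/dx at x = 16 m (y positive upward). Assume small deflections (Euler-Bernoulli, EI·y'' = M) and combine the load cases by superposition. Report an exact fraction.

Load 1 — applied couple M₀=-19 kN·m at a=12 m (b=L-a=8):
  θ_1 = (M₀x²/(2L)-M₀(x-a)+C₁)/EI  [x>a] with C₁=M₀(3b²-L²)/(6L)=494/15 = ((-19)·16²/(2·20)-(-19)·(16-12)+(494/15))/10000 = -19/15000 rad
Load 2 — point force P=8 kN at a=20/3 m (b=L-a=40/3):
  θ_2 = -Pa(2L²-6Lx+3x²+a²)/(6LEI)  [x>a] = -8·(20/3)·(2·20²-6·20·16+3·16²+(20/3)²)/(6·20·10000) = 692/50625 rad
Load 3 — applied couple M₀=-18 kN·m at a=15 m (b=L-a=5):
  θ_3 = (M₀x²/(2L)-M₀(x-a)+C₁)/EI  [x>a] with C₁=M₀(3b²-L²)/(6L)=195/4 = ((-18)·16²/(2·20)-(-18)·(16-15)+(195/4))/10000 = -969/200000 rad
Load 4 — point force P=6 kN at a=8 m (b=L-a=12):
  θ_4 = -Pa(2L²-6Lx+3x²+a²)/(6LEI)  [x>a] = -6·8·(2·20²-6·20·16+3·16²+8²)/(6·20·10000) = 36/3125 rad
Superposition: θ = Σ θ_i = 61811/3240000 rad ≈ 0.019077 rad

θ(16) = 61811/3240000 rad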